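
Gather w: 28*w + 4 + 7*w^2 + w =7*w^2 + 29*w + 4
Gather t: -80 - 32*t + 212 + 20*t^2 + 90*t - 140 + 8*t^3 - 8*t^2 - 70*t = 8*t^3 + 12*t^2 - 12*t - 8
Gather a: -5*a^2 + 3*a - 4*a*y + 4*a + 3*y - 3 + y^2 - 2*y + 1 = -5*a^2 + a*(7 - 4*y) + y^2 + y - 2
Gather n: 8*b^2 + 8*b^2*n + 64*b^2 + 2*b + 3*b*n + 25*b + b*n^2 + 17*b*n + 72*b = 72*b^2 + b*n^2 + 99*b + n*(8*b^2 + 20*b)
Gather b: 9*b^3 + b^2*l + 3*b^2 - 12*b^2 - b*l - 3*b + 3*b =9*b^3 + b^2*(l - 9) - b*l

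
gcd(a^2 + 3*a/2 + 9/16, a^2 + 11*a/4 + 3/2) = a + 3/4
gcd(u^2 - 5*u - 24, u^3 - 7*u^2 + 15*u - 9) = 1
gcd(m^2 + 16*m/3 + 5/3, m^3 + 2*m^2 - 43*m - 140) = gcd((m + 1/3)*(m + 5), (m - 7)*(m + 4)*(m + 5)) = m + 5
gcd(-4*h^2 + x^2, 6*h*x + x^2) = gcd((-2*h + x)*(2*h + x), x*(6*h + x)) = 1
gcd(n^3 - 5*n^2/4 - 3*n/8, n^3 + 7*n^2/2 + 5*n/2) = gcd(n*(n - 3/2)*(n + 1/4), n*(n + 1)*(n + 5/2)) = n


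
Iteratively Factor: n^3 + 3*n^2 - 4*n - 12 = (n + 2)*(n^2 + n - 6) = (n - 2)*(n + 2)*(n + 3)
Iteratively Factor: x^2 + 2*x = (x)*(x + 2)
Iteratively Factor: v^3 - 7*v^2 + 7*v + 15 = (v - 3)*(v^2 - 4*v - 5) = (v - 5)*(v - 3)*(v + 1)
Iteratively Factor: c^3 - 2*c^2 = (c - 2)*(c^2) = c*(c - 2)*(c)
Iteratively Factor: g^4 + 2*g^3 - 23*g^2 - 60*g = (g - 5)*(g^3 + 7*g^2 + 12*g) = (g - 5)*(g + 3)*(g^2 + 4*g) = g*(g - 5)*(g + 3)*(g + 4)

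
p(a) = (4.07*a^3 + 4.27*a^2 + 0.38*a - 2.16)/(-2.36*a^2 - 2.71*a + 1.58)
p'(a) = (4.72*a + 2.71)*(4.07*a^3 + 4.27*a^2 + 0.38*a - 2.16)/(-2.36*a^2 - 2.71*a + 1.58)^2 + (12.21*a^2 + 8.54*a + 0.38)/(-2.36*a^2 - 2.71*a + 1.58)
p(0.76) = -1.29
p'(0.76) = -3.14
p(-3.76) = 7.39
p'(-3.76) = -1.38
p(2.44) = -4.37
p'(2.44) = -1.67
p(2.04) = -3.70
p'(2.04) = -1.67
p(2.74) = -4.87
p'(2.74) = -1.67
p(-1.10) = -1.66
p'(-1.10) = 5.79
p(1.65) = -3.05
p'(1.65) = -1.69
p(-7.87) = 13.99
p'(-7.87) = -1.68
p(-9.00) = 15.90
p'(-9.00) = -1.70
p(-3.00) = 6.48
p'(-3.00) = -0.90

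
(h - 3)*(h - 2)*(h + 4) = h^3 - h^2 - 14*h + 24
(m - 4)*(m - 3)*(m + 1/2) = m^3 - 13*m^2/2 + 17*m/2 + 6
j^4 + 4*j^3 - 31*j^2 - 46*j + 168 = (j - 4)*(j - 2)*(j + 3)*(j + 7)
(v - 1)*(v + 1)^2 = v^3 + v^2 - v - 1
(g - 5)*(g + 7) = g^2 + 2*g - 35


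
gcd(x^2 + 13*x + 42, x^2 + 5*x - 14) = x + 7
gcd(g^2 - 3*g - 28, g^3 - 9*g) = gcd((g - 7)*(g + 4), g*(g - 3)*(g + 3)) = 1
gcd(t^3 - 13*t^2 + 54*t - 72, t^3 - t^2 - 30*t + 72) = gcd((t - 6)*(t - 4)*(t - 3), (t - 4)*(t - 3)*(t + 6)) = t^2 - 7*t + 12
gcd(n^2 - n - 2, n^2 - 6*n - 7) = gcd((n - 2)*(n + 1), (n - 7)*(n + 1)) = n + 1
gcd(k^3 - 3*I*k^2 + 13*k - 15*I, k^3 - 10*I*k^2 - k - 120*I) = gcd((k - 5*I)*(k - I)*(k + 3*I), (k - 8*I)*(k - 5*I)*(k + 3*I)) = k^2 - 2*I*k + 15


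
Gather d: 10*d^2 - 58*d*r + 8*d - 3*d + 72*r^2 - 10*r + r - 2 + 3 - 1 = 10*d^2 + d*(5 - 58*r) + 72*r^2 - 9*r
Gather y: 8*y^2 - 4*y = 8*y^2 - 4*y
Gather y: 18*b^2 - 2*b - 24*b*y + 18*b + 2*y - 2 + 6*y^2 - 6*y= 18*b^2 + 16*b + 6*y^2 + y*(-24*b - 4) - 2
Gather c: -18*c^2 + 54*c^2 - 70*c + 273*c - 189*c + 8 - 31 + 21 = 36*c^2 + 14*c - 2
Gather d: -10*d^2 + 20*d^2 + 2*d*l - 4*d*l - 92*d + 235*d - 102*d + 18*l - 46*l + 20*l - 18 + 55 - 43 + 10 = 10*d^2 + d*(41 - 2*l) - 8*l + 4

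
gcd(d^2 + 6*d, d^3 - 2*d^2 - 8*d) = d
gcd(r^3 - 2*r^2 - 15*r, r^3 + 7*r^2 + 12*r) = r^2 + 3*r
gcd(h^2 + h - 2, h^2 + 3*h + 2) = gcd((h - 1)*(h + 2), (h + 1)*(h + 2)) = h + 2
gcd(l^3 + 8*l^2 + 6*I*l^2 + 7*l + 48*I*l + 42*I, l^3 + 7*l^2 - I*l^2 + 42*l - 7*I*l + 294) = l^2 + l*(7 + 6*I) + 42*I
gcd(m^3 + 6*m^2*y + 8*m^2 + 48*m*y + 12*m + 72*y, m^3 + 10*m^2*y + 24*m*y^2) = m + 6*y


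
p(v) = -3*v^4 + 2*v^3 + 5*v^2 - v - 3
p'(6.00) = -2317.00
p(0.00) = -3.00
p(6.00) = -3285.00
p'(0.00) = -1.00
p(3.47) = -297.65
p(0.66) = -1.48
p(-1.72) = -22.92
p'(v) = -12*v^3 + 6*v^2 + 10*v - 1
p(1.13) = 0.25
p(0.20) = -2.99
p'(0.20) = 1.14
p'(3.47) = -395.44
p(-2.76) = -178.28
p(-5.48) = -2881.98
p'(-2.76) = 269.40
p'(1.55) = -15.77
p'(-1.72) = 60.61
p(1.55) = -2.41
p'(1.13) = 0.65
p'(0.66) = 4.76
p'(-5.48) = 2099.18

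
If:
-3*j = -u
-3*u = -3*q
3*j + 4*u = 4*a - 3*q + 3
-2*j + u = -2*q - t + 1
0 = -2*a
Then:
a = 0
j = 1/8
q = 3/8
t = 1/8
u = 3/8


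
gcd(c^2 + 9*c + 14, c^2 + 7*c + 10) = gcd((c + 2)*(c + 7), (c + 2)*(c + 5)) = c + 2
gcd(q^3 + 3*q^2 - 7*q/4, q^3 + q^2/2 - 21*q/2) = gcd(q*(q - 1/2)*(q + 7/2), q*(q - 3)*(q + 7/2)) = q^2 + 7*q/2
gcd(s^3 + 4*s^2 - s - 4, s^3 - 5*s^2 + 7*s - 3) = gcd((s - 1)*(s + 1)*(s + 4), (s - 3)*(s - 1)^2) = s - 1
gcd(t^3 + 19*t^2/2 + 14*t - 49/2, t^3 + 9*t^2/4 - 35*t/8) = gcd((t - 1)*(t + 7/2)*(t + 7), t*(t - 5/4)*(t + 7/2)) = t + 7/2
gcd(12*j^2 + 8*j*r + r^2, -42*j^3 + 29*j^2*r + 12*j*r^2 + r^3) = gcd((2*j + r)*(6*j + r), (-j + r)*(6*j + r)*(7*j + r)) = 6*j + r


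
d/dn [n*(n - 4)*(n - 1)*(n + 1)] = 4*n^3 - 12*n^2 - 2*n + 4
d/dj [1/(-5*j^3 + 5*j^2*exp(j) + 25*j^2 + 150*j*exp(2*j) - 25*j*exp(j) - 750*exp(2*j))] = (-j^2*exp(j) + 3*j^2 - 60*j*exp(2*j) + 3*j*exp(j) - 10*j + 270*exp(2*j) + 5*exp(j))/(5*(j^3 - j^2*exp(j) - 5*j^2 - 30*j*exp(2*j) + 5*j*exp(j) + 150*exp(2*j))^2)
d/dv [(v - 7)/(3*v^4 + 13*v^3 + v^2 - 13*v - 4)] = (3*v^4 + 13*v^3 + v^2 - 13*v - (v - 7)*(12*v^3 + 39*v^2 + 2*v - 13) - 4)/(3*v^4 + 13*v^3 + v^2 - 13*v - 4)^2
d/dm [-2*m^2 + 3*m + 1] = 3 - 4*m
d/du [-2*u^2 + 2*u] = 2 - 4*u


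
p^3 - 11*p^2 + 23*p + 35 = (p - 7)*(p - 5)*(p + 1)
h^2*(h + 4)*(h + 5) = h^4 + 9*h^3 + 20*h^2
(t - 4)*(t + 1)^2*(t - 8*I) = t^4 - 2*t^3 - 8*I*t^3 - 7*t^2 + 16*I*t^2 - 4*t + 56*I*t + 32*I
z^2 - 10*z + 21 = (z - 7)*(z - 3)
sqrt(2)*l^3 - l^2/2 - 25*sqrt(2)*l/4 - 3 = (l - 2*sqrt(2))*(l + 3*sqrt(2)/2)*(sqrt(2)*l + 1/2)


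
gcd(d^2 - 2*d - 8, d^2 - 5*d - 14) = d + 2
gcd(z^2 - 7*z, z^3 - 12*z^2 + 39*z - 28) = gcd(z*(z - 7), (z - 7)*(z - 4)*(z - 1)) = z - 7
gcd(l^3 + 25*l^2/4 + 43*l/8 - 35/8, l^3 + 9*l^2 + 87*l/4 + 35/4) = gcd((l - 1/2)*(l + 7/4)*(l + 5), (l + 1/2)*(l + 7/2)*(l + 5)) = l + 5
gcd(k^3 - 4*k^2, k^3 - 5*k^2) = k^2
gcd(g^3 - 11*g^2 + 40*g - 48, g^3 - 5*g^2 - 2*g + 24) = g^2 - 7*g + 12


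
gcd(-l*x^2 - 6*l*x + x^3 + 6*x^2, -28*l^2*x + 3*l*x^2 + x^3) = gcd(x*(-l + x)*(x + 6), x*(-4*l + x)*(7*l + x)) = x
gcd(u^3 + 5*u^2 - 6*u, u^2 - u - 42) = u + 6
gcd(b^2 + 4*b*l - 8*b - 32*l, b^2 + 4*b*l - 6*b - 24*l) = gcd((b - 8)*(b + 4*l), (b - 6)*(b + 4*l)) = b + 4*l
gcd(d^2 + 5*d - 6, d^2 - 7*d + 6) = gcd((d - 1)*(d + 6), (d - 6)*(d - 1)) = d - 1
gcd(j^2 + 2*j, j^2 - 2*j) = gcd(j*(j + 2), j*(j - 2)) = j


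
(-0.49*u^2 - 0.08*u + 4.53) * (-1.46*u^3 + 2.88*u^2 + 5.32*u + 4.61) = 0.7154*u^5 - 1.2944*u^4 - 9.451*u^3 + 10.3619*u^2 + 23.7308*u + 20.8833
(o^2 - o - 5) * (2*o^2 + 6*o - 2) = 2*o^4 + 4*o^3 - 18*o^2 - 28*o + 10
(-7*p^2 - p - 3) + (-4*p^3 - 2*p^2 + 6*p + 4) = -4*p^3 - 9*p^2 + 5*p + 1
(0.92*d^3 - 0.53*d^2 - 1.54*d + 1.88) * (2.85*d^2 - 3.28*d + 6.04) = 2.622*d^5 - 4.5281*d^4 + 2.9062*d^3 + 7.208*d^2 - 15.468*d + 11.3552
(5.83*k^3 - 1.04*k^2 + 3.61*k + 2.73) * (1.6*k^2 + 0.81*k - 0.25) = 9.328*k^5 + 3.0583*k^4 + 3.4761*k^3 + 7.5521*k^2 + 1.3088*k - 0.6825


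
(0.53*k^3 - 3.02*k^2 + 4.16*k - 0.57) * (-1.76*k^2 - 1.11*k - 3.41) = -0.9328*k^5 + 4.7269*k^4 - 5.7767*k^3 + 6.6838*k^2 - 13.5529*k + 1.9437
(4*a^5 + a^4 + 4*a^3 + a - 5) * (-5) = -20*a^5 - 5*a^4 - 20*a^3 - 5*a + 25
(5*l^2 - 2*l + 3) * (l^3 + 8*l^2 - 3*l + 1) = 5*l^5 + 38*l^4 - 28*l^3 + 35*l^2 - 11*l + 3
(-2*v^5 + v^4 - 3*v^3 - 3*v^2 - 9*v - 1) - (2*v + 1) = -2*v^5 + v^4 - 3*v^3 - 3*v^2 - 11*v - 2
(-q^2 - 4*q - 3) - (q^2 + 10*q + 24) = -2*q^2 - 14*q - 27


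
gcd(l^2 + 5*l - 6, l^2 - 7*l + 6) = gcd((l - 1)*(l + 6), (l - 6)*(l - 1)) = l - 1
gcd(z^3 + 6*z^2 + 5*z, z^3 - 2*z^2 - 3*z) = z^2 + z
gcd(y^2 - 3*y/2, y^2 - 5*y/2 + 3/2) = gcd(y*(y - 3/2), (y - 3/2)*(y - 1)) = y - 3/2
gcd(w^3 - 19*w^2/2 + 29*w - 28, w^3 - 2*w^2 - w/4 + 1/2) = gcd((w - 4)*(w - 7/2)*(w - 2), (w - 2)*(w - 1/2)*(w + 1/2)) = w - 2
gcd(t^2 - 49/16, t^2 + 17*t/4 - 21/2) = t - 7/4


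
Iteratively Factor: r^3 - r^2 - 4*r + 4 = (r - 1)*(r^2 - 4) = (r - 1)*(r + 2)*(r - 2)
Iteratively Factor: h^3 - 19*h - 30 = (h + 3)*(h^2 - 3*h - 10) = (h + 2)*(h + 3)*(h - 5)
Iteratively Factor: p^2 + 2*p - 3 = (p - 1)*(p + 3)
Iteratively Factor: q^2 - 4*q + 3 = (q - 1)*(q - 3)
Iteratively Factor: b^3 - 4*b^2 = (b)*(b^2 - 4*b) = b^2*(b - 4)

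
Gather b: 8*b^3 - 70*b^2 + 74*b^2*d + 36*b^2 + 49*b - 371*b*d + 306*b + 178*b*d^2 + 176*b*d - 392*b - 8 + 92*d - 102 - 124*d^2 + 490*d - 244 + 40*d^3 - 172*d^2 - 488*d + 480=8*b^3 + b^2*(74*d - 34) + b*(178*d^2 - 195*d - 37) + 40*d^3 - 296*d^2 + 94*d + 126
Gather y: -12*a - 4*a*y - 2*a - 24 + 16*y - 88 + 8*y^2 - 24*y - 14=-14*a + 8*y^2 + y*(-4*a - 8) - 126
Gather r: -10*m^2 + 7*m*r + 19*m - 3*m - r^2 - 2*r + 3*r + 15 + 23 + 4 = -10*m^2 + 16*m - r^2 + r*(7*m + 1) + 42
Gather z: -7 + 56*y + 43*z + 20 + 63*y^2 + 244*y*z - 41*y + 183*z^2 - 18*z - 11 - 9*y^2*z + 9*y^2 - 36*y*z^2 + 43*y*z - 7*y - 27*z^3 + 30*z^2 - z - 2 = 72*y^2 + 8*y - 27*z^3 + z^2*(213 - 36*y) + z*(-9*y^2 + 287*y + 24)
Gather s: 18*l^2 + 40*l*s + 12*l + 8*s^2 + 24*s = 18*l^2 + 12*l + 8*s^2 + s*(40*l + 24)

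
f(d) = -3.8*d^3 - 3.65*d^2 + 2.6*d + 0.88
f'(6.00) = -451.60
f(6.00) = -935.72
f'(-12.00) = -1551.40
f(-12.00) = 6010.48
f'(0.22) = 0.44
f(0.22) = 1.23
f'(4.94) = -311.66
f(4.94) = -533.45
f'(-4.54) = -199.23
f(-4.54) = 269.43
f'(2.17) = -66.92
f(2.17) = -49.50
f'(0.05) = 2.21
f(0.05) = 1.00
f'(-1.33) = -7.86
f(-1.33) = -0.09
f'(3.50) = -162.60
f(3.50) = -197.66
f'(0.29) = -0.48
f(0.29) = 1.23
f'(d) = -11.4*d^2 - 7.3*d + 2.6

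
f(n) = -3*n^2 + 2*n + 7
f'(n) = 2 - 6*n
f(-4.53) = -63.62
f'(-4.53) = 29.18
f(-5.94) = -110.73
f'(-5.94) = 37.64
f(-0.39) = 5.76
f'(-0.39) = 4.34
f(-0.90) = 2.77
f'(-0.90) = 7.40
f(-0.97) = 2.24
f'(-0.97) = 7.82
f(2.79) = -10.77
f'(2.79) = -14.74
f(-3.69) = -41.23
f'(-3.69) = 24.14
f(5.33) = -67.57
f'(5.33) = -29.98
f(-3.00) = -26.00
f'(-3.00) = 20.00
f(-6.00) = -113.00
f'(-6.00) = 38.00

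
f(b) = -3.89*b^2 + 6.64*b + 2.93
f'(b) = 6.64 - 7.78*b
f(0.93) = 5.74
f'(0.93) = -0.60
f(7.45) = -163.51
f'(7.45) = -51.32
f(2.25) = -1.82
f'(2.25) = -10.86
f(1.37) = 4.73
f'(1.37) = -4.02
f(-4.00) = -85.87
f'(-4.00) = 37.76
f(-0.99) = -7.46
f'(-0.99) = 14.34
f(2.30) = -2.38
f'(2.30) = -11.25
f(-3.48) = -67.29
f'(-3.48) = 33.71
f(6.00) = -97.27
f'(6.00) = -40.04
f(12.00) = -477.55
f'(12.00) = -86.72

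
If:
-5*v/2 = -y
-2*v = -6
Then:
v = 3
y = 15/2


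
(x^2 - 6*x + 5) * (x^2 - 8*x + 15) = x^4 - 14*x^3 + 68*x^2 - 130*x + 75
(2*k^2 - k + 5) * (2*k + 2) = 4*k^3 + 2*k^2 + 8*k + 10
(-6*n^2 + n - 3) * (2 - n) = 6*n^3 - 13*n^2 + 5*n - 6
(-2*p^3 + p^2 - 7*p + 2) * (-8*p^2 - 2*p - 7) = 16*p^5 - 4*p^4 + 68*p^3 - 9*p^2 + 45*p - 14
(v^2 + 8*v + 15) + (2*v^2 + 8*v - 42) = 3*v^2 + 16*v - 27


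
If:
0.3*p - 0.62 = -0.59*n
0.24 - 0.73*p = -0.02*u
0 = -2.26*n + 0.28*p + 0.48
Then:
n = 0.38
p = 1.33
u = 36.40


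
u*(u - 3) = u^2 - 3*u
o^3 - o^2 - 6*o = o*(o - 3)*(o + 2)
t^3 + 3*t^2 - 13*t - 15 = (t - 3)*(t + 1)*(t + 5)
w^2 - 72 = (w - 6*sqrt(2))*(w + 6*sqrt(2))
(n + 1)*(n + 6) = n^2 + 7*n + 6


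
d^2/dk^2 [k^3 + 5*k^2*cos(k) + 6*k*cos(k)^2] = -5*k^2*cos(k) - 20*k*sin(k) - 12*k*cos(2*k) + 6*k - 12*sin(2*k) + 10*cos(k)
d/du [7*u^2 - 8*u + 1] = 14*u - 8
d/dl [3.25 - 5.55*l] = -5.55000000000000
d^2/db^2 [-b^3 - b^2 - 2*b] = -6*b - 2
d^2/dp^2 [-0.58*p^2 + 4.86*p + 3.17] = -1.16000000000000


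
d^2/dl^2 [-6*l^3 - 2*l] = -36*l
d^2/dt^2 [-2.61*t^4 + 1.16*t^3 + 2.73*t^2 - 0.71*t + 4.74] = -31.32*t^2 + 6.96*t + 5.46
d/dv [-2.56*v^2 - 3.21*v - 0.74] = -5.12*v - 3.21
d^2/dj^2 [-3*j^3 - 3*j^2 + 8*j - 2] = -18*j - 6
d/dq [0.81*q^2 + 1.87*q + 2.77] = 1.62*q + 1.87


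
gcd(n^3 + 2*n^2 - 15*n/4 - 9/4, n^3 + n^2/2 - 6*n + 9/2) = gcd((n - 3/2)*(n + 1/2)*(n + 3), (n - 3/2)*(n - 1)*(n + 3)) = n^2 + 3*n/2 - 9/2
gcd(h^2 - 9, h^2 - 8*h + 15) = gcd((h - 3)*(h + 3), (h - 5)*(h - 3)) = h - 3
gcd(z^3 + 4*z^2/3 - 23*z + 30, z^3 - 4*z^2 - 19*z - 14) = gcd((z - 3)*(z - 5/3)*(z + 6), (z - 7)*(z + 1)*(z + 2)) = 1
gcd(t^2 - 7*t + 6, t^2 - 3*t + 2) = t - 1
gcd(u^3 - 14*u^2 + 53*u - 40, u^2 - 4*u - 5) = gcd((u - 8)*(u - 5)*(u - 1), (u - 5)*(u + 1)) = u - 5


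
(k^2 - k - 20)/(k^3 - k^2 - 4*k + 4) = (k^2 - k - 20)/(k^3 - k^2 - 4*k + 4)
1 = 1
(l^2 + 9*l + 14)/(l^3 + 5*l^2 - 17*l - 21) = (l + 2)/(l^2 - 2*l - 3)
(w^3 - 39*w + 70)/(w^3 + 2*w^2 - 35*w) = (w - 2)/w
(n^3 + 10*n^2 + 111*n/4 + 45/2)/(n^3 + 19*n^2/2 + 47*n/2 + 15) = (n + 3/2)/(n + 1)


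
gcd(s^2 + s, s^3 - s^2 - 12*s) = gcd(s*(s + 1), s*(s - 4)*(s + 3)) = s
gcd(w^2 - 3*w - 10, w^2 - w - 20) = w - 5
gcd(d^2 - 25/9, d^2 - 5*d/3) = d - 5/3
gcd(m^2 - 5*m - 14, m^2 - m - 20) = 1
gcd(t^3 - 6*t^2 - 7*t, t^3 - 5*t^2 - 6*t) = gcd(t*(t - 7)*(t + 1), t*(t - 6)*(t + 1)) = t^2 + t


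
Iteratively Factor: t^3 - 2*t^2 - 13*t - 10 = (t - 5)*(t^2 + 3*t + 2) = (t - 5)*(t + 2)*(t + 1)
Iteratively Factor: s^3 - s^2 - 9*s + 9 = (s - 3)*(s^2 + 2*s - 3) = (s - 3)*(s + 3)*(s - 1)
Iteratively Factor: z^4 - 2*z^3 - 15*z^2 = (z - 5)*(z^3 + 3*z^2) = z*(z - 5)*(z^2 + 3*z) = z^2*(z - 5)*(z + 3)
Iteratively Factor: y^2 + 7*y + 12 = (y + 3)*(y + 4)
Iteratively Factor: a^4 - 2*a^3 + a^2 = (a - 1)*(a^3 - a^2) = a*(a - 1)*(a^2 - a) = a^2*(a - 1)*(a - 1)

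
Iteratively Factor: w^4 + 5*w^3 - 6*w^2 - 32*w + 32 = (w + 4)*(w^3 + w^2 - 10*w + 8) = (w + 4)^2*(w^2 - 3*w + 2) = (w - 1)*(w + 4)^2*(w - 2)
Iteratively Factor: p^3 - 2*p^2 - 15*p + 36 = (p + 4)*(p^2 - 6*p + 9) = (p - 3)*(p + 4)*(p - 3)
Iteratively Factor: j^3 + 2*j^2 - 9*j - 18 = (j + 3)*(j^2 - j - 6) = (j + 2)*(j + 3)*(j - 3)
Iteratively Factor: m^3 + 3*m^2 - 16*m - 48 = (m + 3)*(m^2 - 16) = (m + 3)*(m + 4)*(m - 4)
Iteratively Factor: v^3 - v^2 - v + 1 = (v + 1)*(v^2 - 2*v + 1) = (v - 1)*(v + 1)*(v - 1)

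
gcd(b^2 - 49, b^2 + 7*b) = b + 7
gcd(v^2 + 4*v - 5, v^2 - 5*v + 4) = v - 1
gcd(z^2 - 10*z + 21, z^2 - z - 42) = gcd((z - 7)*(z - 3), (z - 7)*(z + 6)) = z - 7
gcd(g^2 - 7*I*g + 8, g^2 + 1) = g + I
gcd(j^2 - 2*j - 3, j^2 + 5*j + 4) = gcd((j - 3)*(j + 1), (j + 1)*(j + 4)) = j + 1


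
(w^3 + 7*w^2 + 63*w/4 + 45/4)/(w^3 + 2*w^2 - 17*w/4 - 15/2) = (w + 3)/(w - 2)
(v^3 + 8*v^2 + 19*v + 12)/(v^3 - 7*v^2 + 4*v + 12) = (v^2 + 7*v + 12)/(v^2 - 8*v + 12)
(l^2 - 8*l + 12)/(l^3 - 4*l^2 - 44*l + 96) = (l - 6)/(l^2 - 2*l - 48)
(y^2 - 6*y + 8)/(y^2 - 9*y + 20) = (y - 2)/(y - 5)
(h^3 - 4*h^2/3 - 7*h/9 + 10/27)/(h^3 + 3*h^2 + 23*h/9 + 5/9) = (27*h^3 - 36*h^2 - 21*h + 10)/(3*(9*h^3 + 27*h^2 + 23*h + 5))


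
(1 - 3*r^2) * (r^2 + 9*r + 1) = -3*r^4 - 27*r^3 - 2*r^2 + 9*r + 1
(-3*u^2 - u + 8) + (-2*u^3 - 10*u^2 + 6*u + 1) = -2*u^3 - 13*u^2 + 5*u + 9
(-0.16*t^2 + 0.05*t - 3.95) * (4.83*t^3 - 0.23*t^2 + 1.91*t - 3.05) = -0.7728*t^5 + 0.2783*t^4 - 19.3956*t^3 + 1.492*t^2 - 7.697*t + 12.0475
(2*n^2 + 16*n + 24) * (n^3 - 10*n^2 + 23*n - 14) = 2*n^5 - 4*n^4 - 90*n^3 + 100*n^2 + 328*n - 336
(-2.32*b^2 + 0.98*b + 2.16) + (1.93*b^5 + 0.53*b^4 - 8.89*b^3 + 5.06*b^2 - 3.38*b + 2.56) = 1.93*b^5 + 0.53*b^4 - 8.89*b^3 + 2.74*b^2 - 2.4*b + 4.72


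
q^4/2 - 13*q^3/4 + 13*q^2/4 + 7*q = q*(q/2 + 1/2)*(q - 4)*(q - 7/2)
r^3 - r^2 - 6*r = r*(r - 3)*(r + 2)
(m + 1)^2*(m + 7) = m^3 + 9*m^2 + 15*m + 7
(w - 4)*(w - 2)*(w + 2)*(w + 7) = w^4 + 3*w^3 - 32*w^2 - 12*w + 112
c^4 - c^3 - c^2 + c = c*(c - 1)^2*(c + 1)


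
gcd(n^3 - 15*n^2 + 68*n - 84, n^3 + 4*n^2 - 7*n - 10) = n - 2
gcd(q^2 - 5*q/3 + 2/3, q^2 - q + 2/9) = q - 2/3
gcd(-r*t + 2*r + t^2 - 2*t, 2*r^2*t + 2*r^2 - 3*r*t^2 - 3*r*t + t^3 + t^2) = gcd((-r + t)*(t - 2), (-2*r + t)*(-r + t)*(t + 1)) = r - t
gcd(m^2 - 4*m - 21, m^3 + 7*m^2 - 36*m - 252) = 1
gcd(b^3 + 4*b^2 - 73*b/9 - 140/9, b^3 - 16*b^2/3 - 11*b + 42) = b - 7/3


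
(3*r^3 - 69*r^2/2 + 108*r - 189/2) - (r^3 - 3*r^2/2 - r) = 2*r^3 - 33*r^2 + 109*r - 189/2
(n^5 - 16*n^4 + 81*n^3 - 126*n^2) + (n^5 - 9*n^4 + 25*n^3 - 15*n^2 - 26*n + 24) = 2*n^5 - 25*n^4 + 106*n^3 - 141*n^2 - 26*n + 24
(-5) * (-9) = 45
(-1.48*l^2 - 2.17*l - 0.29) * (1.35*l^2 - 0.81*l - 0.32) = -1.998*l^4 - 1.7307*l^3 + 1.8398*l^2 + 0.9293*l + 0.0928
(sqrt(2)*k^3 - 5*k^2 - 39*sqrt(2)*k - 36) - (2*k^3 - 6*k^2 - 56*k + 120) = -2*k^3 + sqrt(2)*k^3 + k^2 - 39*sqrt(2)*k + 56*k - 156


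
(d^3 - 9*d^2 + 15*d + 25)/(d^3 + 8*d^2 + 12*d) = (d^3 - 9*d^2 + 15*d + 25)/(d*(d^2 + 8*d + 12))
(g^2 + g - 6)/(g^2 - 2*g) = (g + 3)/g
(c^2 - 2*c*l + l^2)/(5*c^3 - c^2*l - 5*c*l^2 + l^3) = (c - l)/(5*c^2 + 4*c*l - l^2)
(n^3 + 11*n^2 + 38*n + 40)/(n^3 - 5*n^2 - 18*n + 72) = (n^2 + 7*n + 10)/(n^2 - 9*n + 18)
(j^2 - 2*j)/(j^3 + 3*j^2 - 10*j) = 1/(j + 5)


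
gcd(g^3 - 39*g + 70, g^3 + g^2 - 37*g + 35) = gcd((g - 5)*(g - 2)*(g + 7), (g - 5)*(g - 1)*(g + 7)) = g^2 + 2*g - 35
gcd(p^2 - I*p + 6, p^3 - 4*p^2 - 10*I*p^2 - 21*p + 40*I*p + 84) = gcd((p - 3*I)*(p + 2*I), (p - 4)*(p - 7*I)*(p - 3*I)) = p - 3*I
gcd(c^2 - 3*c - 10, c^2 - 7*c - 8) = 1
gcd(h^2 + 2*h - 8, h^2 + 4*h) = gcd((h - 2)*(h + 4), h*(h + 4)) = h + 4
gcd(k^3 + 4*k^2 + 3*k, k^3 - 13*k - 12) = k^2 + 4*k + 3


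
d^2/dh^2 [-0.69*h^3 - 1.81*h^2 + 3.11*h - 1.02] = -4.14*h - 3.62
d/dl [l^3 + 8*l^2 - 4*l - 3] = 3*l^2 + 16*l - 4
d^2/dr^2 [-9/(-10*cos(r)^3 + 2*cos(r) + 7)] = 36*(-225*(1 - cos(2*r))^3 + 730*(1 - cos(2*r))^2 + 77*cos(r) + 344*cos(2*r) + 315*cos(3*r) - 792)/(-11*cos(r) - 5*cos(3*r) + 14)^3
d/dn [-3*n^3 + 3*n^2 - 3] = 3*n*(2 - 3*n)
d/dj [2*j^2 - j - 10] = 4*j - 1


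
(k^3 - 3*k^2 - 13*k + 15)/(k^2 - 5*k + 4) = (k^2 - 2*k - 15)/(k - 4)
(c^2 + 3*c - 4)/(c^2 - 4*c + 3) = (c + 4)/(c - 3)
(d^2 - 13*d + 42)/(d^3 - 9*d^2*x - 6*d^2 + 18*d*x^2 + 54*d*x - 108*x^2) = (d - 7)/(d^2 - 9*d*x + 18*x^2)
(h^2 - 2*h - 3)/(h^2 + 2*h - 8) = (h^2 - 2*h - 3)/(h^2 + 2*h - 8)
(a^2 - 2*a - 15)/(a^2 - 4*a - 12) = (-a^2 + 2*a + 15)/(-a^2 + 4*a + 12)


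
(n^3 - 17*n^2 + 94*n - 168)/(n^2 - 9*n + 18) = (n^2 - 11*n + 28)/(n - 3)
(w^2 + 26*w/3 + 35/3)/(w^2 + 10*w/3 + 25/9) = 3*(w + 7)/(3*w + 5)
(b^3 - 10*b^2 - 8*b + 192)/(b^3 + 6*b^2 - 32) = (b^2 - 14*b + 48)/(b^2 + 2*b - 8)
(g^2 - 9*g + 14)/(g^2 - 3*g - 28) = (g - 2)/(g + 4)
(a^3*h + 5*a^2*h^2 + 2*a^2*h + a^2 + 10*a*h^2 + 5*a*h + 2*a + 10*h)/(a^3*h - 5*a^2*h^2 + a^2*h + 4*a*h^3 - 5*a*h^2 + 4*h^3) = (a^3*h + 5*a^2*h^2 + 2*a^2*h + a^2 + 10*a*h^2 + 5*a*h + 2*a + 10*h)/(h*(a^3 - 5*a^2*h + a^2 + 4*a*h^2 - 5*a*h + 4*h^2))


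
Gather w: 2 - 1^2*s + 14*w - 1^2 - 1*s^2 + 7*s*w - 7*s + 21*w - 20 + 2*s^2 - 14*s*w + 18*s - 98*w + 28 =s^2 + 10*s + w*(-7*s - 63) + 9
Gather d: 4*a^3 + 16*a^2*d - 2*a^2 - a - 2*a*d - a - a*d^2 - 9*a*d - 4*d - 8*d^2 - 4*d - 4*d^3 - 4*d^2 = 4*a^3 - 2*a^2 - 2*a - 4*d^3 + d^2*(-a - 12) + d*(16*a^2 - 11*a - 8)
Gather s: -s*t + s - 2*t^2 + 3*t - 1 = s*(1 - t) - 2*t^2 + 3*t - 1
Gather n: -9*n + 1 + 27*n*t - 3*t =n*(27*t - 9) - 3*t + 1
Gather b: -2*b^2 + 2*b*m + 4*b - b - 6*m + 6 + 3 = -2*b^2 + b*(2*m + 3) - 6*m + 9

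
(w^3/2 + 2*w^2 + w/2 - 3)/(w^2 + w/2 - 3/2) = (w^2 + 5*w + 6)/(2*w + 3)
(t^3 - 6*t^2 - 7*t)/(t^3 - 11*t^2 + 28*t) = (t + 1)/(t - 4)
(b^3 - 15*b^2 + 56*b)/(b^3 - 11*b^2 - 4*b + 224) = b/(b + 4)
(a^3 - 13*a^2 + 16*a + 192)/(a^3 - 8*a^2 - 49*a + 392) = (a^2 - 5*a - 24)/(a^2 - 49)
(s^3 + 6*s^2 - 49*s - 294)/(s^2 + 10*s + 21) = (s^2 - s - 42)/(s + 3)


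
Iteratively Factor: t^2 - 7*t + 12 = (t - 3)*(t - 4)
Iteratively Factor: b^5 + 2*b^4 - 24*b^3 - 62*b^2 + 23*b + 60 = (b - 1)*(b^4 + 3*b^3 - 21*b^2 - 83*b - 60) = (b - 5)*(b - 1)*(b^3 + 8*b^2 + 19*b + 12) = (b - 5)*(b - 1)*(b + 3)*(b^2 + 5*b + 4) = (b - 5)*(b - 1)*(b + 3)*(b + 4)*(b + 1)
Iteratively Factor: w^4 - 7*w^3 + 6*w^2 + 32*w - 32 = (w - 4)*(w^3 - 3*w^2 - 6*w + 8) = (w - 4)^2*(w^2 + w - 2) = (w - 4)^2*(w + 2)*(w - 1)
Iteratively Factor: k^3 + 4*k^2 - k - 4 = (k + 4)*(k^2 - 1) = (k + 1)*(k + 4)*(k - 1)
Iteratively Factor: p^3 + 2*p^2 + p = (p)*(p^2 + 2*p + 1) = p*(p + 1)*(p + 1)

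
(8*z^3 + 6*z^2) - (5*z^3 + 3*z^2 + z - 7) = 3*z^3 + 3*z^2 - z + 7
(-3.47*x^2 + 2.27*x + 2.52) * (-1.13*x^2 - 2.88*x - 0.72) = 3.9211*x^4 + 7.4285*x^3 - 6.8868*x^2 - 8.892*x - 1.8144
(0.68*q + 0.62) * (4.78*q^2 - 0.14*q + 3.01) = 3.2504*q^3 + 2.8684*q^2 + 1.96*q + 1.8662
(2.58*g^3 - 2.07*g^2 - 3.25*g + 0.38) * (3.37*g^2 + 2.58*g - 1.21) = 8.6946*g^5 - 0.319499999999999*g^4 - 19.4149*g^3 - 4.5997*g^2 + 4.9129*g - 0.4598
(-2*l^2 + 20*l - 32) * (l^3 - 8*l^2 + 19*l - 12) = -2*l^5 + 36*l^4 - 230*l^3 + 660*l^2 - 848*l + 384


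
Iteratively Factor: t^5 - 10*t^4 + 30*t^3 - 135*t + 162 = (t - 3)*(t^4 - 7*t^3 + 9*t^2 + 27*t - 54) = (t - 3)^2*(t^3 - 4*t^2 - 3*t + 18) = (t - 3)^3*(t^2 - t - 6) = (t - 3)^4*(t + 2)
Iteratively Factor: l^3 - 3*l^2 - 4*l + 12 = (l - 2)*(l^2 - l - 6) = (l - 3)*(l - 2)*(l + 2)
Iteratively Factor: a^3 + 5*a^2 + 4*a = (a + 4)*(a^2 + a) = (a + 1)*(a + 4)*(a)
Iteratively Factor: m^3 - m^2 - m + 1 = (m - 1)*(m^2 - 1) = (m - 1)*(m + 1)*(m - 1)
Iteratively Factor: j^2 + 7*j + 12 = (j + 3)*(j + 4)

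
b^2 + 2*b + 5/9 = (b + 1/3)*(b + 5/3)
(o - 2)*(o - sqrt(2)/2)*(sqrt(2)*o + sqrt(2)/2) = sqrt(2)*o^3 - 3*sqrt(2)*o^2/2 - o^2 - sqrt(2)*o + 3*o/2 + 1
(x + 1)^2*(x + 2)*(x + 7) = x^4 + 11*x^3 + 33*x^2 + 37*x + 14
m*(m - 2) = m^2 - 2*m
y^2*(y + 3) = y^3 + 3*y^2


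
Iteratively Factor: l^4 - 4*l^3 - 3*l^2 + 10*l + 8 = (l + 1)*(l^3 - 5*l^2 + 2*l + 8) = (l - 4)*(l + 1)*(l^2 - l - 2) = (l - 4)*(l - 2)*(l + 1)*(l + 1)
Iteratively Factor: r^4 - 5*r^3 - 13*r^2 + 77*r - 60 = (r - 3)*(r^3 - 2*r^2 - 19*r + 20) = (r - 3)*(r - 1)*(r^2 - r - 20) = (r - 5)*(r - 3)*(r - 1)*(r + 4)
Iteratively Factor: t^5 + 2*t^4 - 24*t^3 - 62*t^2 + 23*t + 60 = (t + 4)*(t^4 - 2*t^3 - 16*t^2 + 2*t + 15) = (t + 3)*(t + 4)*(t^3 - 5*t^2 - t + 5) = (t - 5)*(t + 3)*(t + 4)*(t^2 - 1) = (t - 5)*(t + 1)*(t + 3)*(t + 4)*(t - 1)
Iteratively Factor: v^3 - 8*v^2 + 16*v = (v - 4)*(v^2 - 4*v) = (v - 4)^2*(v)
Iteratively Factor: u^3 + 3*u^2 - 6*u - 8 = (u - 2)*(u^2 + 5*u + 4) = (u - 2)*(u + 4)*(u + 1)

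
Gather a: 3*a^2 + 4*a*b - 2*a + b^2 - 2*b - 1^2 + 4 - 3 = 3*a^2 + a*(4*b - 2) + b^2 - 2*b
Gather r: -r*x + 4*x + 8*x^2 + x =-r*x + 8*x^2 + 5*x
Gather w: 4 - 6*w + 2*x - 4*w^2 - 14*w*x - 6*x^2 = -4*w^2 + w*(-14*x - 6) - 6*x^2 + 2*x + 4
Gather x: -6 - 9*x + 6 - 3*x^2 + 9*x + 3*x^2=0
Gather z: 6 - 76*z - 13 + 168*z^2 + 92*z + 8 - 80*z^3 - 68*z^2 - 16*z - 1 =-80*z^3 + 100*z^2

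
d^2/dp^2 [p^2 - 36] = 2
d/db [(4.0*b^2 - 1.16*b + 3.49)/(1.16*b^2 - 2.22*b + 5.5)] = (-7.5344*b^2 + 35.9032*b + 1.3678)/(1.3456*b^4 - 5.1504*b^3 + 17.6884*b^2 - 24.42*b + 30.25)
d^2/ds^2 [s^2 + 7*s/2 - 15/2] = 2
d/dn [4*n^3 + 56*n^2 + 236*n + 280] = 12*n^2 + 112*n + 236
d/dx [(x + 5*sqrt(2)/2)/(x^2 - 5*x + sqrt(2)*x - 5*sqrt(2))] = (x^2 - 5*x + sqrt(2)*x - (2*x + 5*sqrt(2))*(2*x - 5 + sqrt(2))/2 - 5*sqrt(2))/(x^2 - 5*x + sqrt(2)*x - 5*sqrt(2))^2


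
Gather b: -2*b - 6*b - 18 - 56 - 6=-8*b - 80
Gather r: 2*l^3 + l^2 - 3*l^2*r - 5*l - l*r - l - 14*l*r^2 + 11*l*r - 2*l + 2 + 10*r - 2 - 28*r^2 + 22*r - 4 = 2*l^3 + l^2 - 8*l + r^2*(-14*l - 28) + r*(-3*l^2 + 10*l + 32) - 4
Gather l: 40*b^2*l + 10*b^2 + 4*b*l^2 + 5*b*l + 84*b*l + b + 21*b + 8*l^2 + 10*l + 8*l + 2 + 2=10*b^2 + 22*b + l^2*(4*b + 8) + l*(40*b^2 + 89*b + 18) + 4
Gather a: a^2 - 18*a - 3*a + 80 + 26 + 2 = a^2 - 21*a + 108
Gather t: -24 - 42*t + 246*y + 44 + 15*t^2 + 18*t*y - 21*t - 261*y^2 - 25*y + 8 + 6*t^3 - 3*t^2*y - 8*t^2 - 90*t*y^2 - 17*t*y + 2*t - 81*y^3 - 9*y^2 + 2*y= 6*t^3 + t^2*(7 - 3*y) + t*(-90*y^2 + y - 61) - 81*y^3 - 270*y^2 + 223*y + 28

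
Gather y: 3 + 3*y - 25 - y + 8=2*y - 14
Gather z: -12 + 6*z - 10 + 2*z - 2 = 8*z - 24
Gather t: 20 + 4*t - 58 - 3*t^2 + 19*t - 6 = -3*t^2 + 23*t - 44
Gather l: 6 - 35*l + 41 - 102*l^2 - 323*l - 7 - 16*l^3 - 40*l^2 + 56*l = -16*l^3 - 142*l^2 - 302*l + 40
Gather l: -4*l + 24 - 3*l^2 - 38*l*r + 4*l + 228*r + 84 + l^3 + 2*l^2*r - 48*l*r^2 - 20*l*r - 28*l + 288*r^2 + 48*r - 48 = l^3 + l^2*(2*r - 3) + l*(-48*r^2 - 58*r - 28) + 288*r^2 + 276*r + 60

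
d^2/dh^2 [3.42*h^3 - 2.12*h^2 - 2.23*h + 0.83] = 20.52*h - 4.24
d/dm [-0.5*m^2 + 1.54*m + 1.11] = 1.54 - 1.0*m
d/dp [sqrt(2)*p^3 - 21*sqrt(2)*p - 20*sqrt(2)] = 3*sqrt(2)*(p^2 - 7)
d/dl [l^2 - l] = 2*l - 1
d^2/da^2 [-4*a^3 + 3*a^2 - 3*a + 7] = 6 - 24*a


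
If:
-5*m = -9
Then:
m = 9/5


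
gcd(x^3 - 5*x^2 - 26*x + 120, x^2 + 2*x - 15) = x + 5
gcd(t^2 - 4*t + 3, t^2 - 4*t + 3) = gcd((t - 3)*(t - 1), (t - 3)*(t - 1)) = t^2 - 4*t + 3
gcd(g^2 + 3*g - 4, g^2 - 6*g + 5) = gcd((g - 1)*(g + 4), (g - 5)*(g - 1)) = g - 1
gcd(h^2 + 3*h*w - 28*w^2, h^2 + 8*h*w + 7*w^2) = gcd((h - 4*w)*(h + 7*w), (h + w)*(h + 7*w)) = h + 7*w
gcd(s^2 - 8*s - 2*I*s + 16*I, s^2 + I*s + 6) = s - 2*I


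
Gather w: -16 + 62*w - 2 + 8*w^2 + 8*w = 8*w^2 + 70*w - 18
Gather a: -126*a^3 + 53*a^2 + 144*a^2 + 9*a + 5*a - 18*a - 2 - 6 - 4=-126*a^3 + 197*a^2 - 4*a - 12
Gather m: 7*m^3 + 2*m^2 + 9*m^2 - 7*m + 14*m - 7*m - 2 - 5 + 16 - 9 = 7*m^3 + 11*m^2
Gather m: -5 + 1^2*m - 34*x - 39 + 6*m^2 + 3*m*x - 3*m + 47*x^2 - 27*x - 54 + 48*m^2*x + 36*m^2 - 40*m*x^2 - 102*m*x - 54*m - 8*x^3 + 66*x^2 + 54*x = m^2*(48*x + 42) + m*(-40*x^2 - 99*x - 56) - 8*x^3 + 113*x^2 - 7*x - 98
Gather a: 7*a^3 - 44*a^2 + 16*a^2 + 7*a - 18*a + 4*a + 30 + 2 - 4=7*a^3 - 28*a^2 - 7*a + 28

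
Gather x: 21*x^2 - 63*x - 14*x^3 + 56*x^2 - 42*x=-14*x^3 + 77*x^2 - 105*x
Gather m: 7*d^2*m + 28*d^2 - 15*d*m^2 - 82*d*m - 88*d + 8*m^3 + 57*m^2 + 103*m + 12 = 28*d^2 - 88*d + 8*m^3 + m^2*(57 - 15*d) + m*(7*d^2 - 82*d + 103) + 12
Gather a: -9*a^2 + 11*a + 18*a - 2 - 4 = -9*a^2 + 29*a - 6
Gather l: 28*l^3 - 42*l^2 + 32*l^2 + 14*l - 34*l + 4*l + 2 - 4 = 28*l^3 - 10*l^2 - 16*l - 2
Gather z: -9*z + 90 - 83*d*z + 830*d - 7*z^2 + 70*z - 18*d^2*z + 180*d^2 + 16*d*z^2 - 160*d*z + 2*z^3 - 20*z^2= 180*d^2 + 830*d + 2*z^3 + z^2*(16*d - 27) + z*(-18*d^2 - 243*d + 61) + 90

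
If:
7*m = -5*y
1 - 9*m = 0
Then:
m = 1/9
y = -7/45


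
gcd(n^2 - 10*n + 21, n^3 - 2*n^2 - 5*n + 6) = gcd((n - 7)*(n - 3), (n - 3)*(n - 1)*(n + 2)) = n - 3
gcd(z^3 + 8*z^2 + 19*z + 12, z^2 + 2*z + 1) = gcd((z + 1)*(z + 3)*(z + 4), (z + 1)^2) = z + 1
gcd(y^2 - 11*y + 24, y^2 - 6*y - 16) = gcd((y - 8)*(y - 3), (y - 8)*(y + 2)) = y - 8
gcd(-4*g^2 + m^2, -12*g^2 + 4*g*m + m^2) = 2*g - m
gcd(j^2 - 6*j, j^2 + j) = j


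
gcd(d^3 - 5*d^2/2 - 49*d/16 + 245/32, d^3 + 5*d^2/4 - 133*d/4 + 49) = d - 7/4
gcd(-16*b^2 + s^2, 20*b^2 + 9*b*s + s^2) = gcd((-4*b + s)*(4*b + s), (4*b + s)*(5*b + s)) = 4*b + s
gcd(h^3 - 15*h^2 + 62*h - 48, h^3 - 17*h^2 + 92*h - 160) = h - 8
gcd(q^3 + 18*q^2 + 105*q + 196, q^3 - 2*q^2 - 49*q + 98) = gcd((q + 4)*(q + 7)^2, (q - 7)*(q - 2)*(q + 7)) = q + 7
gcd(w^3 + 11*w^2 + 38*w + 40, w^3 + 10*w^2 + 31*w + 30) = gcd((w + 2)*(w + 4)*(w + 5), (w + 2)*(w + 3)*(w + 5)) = w^2 + 7*w + 10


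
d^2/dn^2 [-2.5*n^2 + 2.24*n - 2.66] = -5.00000000000000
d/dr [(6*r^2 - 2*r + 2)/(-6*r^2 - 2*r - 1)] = 6*(-4*r^2 + 2*r + 1)/(36*r^4 + 24*r^3 + 16*r^2 + 4*r + 1)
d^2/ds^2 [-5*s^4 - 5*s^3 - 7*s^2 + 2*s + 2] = -60*s^2 - 30*s - 14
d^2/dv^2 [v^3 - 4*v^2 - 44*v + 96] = 6*v - 8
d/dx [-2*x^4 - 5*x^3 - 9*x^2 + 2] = x*(-8*x^2 - 15*x - 18)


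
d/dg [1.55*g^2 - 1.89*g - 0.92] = 3.1*g - 1.89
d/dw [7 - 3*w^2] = -6*w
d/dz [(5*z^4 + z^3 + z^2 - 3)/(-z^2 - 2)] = z*(-10*z^4 - z^3 - 40*z^2 - 6*z - 10)/(z^4 + 4*z^2 + 4)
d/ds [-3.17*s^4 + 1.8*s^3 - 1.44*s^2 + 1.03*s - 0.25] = -12.68*s^3 + 5.4*s^2 - 2.88*s + 1.03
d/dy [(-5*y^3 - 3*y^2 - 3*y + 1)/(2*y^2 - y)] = (-10*y^4 + 10*y^3 + 9*y^2 - 4*y + 1)/(y^2*(4*y^2 - 4*y + 1))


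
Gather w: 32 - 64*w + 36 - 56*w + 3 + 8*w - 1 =70 - 112*w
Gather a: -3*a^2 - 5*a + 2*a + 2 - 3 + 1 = -3*a^2 - 3*a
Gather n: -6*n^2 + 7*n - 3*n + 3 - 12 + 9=-6*n^2 + 4*n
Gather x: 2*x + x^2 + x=x^2 + 3*x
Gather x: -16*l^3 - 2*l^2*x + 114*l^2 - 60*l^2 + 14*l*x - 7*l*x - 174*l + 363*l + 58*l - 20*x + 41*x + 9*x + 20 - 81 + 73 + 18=-16*l^3 + 54*l^2 + 247*l + x*(-2*l^2 + 7*l + 30) + 30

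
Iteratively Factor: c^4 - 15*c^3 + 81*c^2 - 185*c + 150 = (c - 5)*(c^3 - 10*c^2 + 31*c - 30) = (c - 5)^2*(c^2 - 5*c + 6) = (c - 5)^2*(c - 3)*(c - 2)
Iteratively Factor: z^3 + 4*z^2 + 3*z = (z + 3)*(z^2 + z) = (z + 1)*(z + 3)*(z)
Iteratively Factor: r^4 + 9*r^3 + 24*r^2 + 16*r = (r + 4)*(r^3 + 5*r^2 + 4*r) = r*(r + 4)*(r^2 + 5*r + 4) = r*(r + 1)*(r + 4)*(r + 4)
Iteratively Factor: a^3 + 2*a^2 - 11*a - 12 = (a + 1)*(a^2 + a - 12) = (a - 3)*(a + 1)*(a + 4)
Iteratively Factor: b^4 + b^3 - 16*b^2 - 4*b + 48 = (b + 2)*(b^3 - b^2 - 14*b + 24) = (b + 2)*(b + 4)*(b^2 - 5*b + 6) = (b - 2)*(b + 2)*(b + 4)*(b - 3)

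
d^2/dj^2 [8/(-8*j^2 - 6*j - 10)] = 8*(16*j^2 + 12*j - (8*j + 3)^2 + 20)/(4*j^2 + 3*j + 5)^3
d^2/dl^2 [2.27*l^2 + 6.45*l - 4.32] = 4.54000000000000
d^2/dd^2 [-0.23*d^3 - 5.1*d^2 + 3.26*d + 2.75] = -1.38*d - 10.2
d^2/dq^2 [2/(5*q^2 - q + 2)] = 4*(-25*q^2 + 5*q + (10*q - 1)^2 - 10)/(5*q^2 - q + 2)^3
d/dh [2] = 0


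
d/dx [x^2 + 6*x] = 2*x + 6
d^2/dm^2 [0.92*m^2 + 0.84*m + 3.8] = 1.84000000000000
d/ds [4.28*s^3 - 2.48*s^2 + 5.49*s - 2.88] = 12.84*s^2 - 4.96*s + 5.49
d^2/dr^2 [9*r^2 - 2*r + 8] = 18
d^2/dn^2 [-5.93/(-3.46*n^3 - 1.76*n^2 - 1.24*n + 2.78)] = (-(123.1068*n + 20.8736)*(3.46*n^3 + 1.76*n^2 + 1.24*n - 2.78) + 5.93*(10.38*n^2 + 3.52*n + 1.24)*(20.76*n^2 + 7.04*n + 2.48))/(3.46*n^3 + 1.76*n^2 + 1.24*n - 2.78)^3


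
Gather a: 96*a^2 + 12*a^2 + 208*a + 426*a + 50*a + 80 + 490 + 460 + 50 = 108*a^2 + 684*a + 1080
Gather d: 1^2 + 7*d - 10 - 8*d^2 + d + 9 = -8*d^2 + 8*d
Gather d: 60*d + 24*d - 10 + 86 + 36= 84*d + 112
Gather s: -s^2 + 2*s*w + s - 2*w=-s^2 + s*(2*w + 1) - 2*w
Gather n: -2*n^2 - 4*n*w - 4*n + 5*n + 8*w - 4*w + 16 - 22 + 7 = -2*n^2 + n*(1 - 4*w) + 4*w + 1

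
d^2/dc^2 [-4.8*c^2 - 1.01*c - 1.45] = -9.60000000000000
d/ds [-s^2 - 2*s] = -2*s - 2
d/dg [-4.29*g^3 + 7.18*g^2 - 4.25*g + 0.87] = -12.87*g^2 + 14.36*g - 4.25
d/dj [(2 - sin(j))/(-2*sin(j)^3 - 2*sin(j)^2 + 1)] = (5*sin(j) + sin(3*j) - 5*cos(2*j) + 4)*cos(j)/(2*sin(j)^3 + 2*sin(j)^2 - 1)^2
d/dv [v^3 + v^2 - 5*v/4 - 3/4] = 3*v^2 + 2*v - 5/4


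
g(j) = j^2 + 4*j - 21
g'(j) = 2*j + 4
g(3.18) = 1.83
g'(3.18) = 10.36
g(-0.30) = -22.11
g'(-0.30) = 3.40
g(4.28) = 14.44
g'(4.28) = 12.56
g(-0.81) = -23.58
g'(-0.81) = 2.38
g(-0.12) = -21.47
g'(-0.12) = 3.76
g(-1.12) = -24.23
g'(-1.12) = 1.76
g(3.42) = 4.38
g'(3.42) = 10.84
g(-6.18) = -7.53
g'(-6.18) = -8.36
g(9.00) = 96.00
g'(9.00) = 22.00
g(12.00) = 171.00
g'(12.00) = 28.00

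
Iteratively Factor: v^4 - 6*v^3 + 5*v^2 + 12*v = (v)*(v^3 - 6*v^2 + 5*v + 12) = v*(v - 4)*(v^2 - 2*v - 3) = v*(v - 4)*(v - 3)*(v + 1)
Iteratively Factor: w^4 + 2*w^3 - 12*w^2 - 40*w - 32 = (w + 2)*(w^3 - 12*w - 16) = (w - 4)*(w + 2)*(w^2 + 4*w + 4) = (w - 4)*(w + 2)^2*(w + 2)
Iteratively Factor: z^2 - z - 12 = (z + 3)*(z - 4)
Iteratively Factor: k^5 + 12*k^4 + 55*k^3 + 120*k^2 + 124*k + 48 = (k + 4)*(k^4 + 8*k^3 + 23*k^2 + 28*k + 12) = (k + 3)*(k + 4)*(k^3 + 5*k^2 + 8*k + 4) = (k + 2)*(k + 3)*(k + 4)*(k^2 + 3*k + 2) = (k + 2)^2*(k + 3)*(k + 4)*(k + 1)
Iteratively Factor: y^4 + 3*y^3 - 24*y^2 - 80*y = (y - 5)*(y^3 + 8*y^2 + 16*y) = (y - 5)*(y + 4)*(y^2 + 4*y) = (y - 5)*(y + 4)^2*(y)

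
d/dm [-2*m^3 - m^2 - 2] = 2*m*(-3*m - 1)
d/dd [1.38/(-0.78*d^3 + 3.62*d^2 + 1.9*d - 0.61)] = (3.2292*d^2 - 9.9912*d - 2.622)/(0.78*d^3 - 3.62*d^2 - 1.9*d + 0.61)^2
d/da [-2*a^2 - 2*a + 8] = -4*a - 2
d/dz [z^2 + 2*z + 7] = 2*z + 2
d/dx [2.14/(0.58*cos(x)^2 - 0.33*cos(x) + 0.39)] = (2.4824*cos(x) - 0.7062)*sin(x)/(0.58*cos(x)^2 - 0.33*cos(x) + 0.39)^2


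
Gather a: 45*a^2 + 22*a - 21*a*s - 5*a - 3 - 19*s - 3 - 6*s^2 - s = 45*a^2 + a*(17 - 21*s) - 6*s^2 - 20*s - 6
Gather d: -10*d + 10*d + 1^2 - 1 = 0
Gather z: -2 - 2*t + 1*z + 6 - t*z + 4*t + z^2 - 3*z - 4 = 2*t + z^2 + z*(-t - 2)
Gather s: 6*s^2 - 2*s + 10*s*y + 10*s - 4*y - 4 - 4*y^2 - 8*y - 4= 6*s^2 + s*(10*y + 8) - 4*y^2 - 12*y - 8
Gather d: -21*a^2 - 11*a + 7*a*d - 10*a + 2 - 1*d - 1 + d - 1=-21*a^2 + 7*a*d - 21*a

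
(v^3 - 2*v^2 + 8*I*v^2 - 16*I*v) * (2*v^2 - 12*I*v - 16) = 2*v^5 - 4*v^4 + 4*I*v^4 + 80*v^3 - 8*I*v^3 - 160*v^2 - 128*I*v^2 + 256*I*v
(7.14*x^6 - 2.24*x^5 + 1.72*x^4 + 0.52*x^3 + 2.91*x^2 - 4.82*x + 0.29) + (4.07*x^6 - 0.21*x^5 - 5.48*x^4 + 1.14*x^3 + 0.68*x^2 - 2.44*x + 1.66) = 11.21*x^6 - 2.45*x^5 - 3.76*x^4 + 1.66*x^3 + 3.59*x^2 - 7.26*x + 1.95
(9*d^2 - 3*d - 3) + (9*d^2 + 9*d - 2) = 18*d^2 + 6*d - 5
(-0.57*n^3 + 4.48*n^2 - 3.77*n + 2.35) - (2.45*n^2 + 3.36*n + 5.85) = -0.57*n^3 + 2.03*n^2 - 7.13*n - 3.5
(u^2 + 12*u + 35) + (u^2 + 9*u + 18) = 2*u^2 + 21*u + 53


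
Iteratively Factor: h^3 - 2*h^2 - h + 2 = (h - 1)*(h^2 - h - 2) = (h - 2)*(h - 1)*(h + 1)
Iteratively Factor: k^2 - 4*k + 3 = (k - 1)*(k - 3)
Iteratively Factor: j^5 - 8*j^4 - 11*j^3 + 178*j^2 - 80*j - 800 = (j - 5)*(j^4 - 3*j^3 - 26*j^2 + 48*j + 160) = (j - 5)*(j - 4)*(j^3 + j^2 - 22*j - 40) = (j - 5)^2*(j - 4)*(j^2 + 6*j + 8) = (j - 5)^2*(j - 4)*(j + 4)*(j + 2)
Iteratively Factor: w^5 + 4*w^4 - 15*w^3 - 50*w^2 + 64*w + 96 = (w + 4)*(w^4 - 15*w^2 + 10*w + 24) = (w - 3)*(w + 4)*(w^3 + 3*w^2 - 6*w - 8) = (w - 3)*(w + 4)^2*(w^2 - w - 2) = (w - 3)*(w + 1)*(w + 4)^2*(w - 2)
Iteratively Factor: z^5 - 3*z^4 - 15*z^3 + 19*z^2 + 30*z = (z - 2)*(z^4 - z^3 - 17*z^2 - 15*z) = (z - 2)*(z + 1)*(z^3 - 2*z^2 - 15*z) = (z - 5)*(z - 2)*(z + 1)*(z^2 + 3*z) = (z - 5)*(z - 2)*(z + 1)*(z + 3)*(z)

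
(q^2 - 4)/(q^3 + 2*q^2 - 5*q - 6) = (q + 2)/(q^2 + 4*q + 3)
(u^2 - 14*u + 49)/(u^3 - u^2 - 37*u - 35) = (u - 7)/(u^2 + 6*u + 5)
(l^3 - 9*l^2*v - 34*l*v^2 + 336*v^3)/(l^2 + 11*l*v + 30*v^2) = (l^2 - 15*l*v + 56*v^2)/(l + 5*v)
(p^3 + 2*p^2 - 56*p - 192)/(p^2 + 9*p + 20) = (p^2 - 2*p - 48)/(p + 5)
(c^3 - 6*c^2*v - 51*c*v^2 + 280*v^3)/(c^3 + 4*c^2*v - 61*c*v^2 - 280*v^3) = (c - 5*v)/(c + 5*v)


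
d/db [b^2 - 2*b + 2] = 2*b - 2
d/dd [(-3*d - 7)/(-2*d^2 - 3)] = (-6*d^2 - 28*d + 9)/(4*d^4 + 12*d^2 + 9)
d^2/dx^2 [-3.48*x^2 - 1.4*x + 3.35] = -6.96000000000000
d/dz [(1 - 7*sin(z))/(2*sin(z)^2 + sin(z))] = (14*cos(z) - 4/tan(z) - cos(z)/sin(z)^2)/(2*sin(z) + 1)^2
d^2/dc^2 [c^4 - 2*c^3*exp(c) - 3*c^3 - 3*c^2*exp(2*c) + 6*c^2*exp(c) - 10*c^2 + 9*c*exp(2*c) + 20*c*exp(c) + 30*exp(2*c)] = -2*c^3*exp(c) - 12*c^2*exp(2*c) - 6*c^2*exp(c) + 12*c^2 + 12*c*exp(2*c) + 32*c*exp(c) - 18*c + 150*exp(2*c) + 52*exp(c) - 20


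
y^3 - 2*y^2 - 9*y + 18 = (y - 3)*(y - 2)*(y + 3)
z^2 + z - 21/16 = (z - 3/4)*(z + 7/4)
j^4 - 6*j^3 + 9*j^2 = j^2*(j - 3)^2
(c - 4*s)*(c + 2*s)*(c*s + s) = c^3*s - 2*c^2*s^2 + c^2*s - 8*c*s^3 - 2*c*s^2 - 8*s^3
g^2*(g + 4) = g^3 + 4*g^2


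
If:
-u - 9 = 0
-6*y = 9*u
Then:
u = -9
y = 27/2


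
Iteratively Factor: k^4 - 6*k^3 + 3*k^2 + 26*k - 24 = (k - 4)*(k^3 - 2*k^2 - 5*k + 6) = (k - 4)*(k + 2)*(k^2 - 4*k + 3) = (k - 4)*(k - 1)*(k + 2)*(k - 3)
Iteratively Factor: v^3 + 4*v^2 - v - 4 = (v + 4)*(v^2 - 1) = (v + 1)*(v + 4)*(v - 1)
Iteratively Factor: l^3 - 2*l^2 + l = (l)*(l^2 - 2*l + 1) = l*(l - 1)*(l - 1)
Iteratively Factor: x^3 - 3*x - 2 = (x + 1)*(x^2 - x - 2) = (x + 1)^2*(x - 2)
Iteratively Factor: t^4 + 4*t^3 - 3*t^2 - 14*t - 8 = (t + 1)*(t^3 + 3*t^2 - 6*t - 8) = (t - 2)*(t + 1)*(t^2 + 5*t + 4) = (t - 2)*(t + 1)^2*(t + 4)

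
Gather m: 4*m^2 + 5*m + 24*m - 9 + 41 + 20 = 4*m^2 + 29*m + 52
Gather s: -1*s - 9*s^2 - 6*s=-9*s^2 - 7*s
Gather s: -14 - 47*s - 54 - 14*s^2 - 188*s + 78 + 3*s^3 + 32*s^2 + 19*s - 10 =3*s^3 + 18*s^2 - 216*s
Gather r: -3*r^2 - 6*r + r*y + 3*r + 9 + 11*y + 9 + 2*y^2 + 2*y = -3*r^2 + r*(y - 3) + 2*y^2 + 13*y + 18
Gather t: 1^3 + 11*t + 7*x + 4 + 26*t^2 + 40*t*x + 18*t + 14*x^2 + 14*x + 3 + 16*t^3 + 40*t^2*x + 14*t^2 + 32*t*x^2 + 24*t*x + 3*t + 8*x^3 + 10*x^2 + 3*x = 16*t^3 + t^2*(40*x + 40) + t*(32*x^2 + 64*x + 32) + 8*x^3 + 24*x^2 + 24*x + 8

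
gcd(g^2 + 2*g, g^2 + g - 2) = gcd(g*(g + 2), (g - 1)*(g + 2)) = g + 2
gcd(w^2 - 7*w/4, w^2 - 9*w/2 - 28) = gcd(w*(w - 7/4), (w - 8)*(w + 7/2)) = 1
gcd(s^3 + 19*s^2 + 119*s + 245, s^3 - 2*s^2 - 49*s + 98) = s + 7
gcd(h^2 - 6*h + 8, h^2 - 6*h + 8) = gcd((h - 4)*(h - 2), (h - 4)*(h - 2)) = h^2 - 6*h + 8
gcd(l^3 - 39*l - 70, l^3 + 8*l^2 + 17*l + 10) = l^2 + 7*l + 10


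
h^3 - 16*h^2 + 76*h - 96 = (h - 8)*(h - 6)*(h - 2)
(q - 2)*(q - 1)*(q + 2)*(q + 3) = q^4 + 2*q^3 - 7*q^2 - 8*q + 12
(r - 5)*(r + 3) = r^2 - 2*r - 15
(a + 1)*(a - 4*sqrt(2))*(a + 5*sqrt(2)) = a^3 + a^2 + sqrt(2)*a^2 - 40*a + sqrt(2)*a - 40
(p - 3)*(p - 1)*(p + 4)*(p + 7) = p^4 + 7*p^3 - 13*p^2 - 79*p + 84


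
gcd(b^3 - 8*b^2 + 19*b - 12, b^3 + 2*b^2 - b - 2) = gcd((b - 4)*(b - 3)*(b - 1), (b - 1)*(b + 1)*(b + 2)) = b - 1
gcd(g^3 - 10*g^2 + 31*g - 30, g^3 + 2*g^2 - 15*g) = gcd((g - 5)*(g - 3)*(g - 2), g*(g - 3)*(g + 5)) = g - 3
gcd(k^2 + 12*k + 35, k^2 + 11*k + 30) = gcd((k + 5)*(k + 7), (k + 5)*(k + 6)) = k + 5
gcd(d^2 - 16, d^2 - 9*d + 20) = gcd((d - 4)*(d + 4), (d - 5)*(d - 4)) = d - 4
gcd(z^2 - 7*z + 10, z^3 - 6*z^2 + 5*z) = z - 5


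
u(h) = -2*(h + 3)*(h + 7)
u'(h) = -4*h - 20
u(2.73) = -111.51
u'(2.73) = -30.92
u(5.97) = -232.68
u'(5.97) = -43.88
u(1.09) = -66.18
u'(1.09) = -24.36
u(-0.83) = -26.78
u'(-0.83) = -16.68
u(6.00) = -234.00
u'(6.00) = -44.00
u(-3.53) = 3.68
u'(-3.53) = -5.88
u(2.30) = -98.58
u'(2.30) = -29.20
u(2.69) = -110.27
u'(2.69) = -30.76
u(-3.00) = 0.00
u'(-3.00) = -8.00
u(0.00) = -42.00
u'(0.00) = -20.00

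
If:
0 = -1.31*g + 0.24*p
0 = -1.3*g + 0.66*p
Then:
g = 0.00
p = 0.00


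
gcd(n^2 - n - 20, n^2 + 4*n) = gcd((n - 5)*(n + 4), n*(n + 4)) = n + 4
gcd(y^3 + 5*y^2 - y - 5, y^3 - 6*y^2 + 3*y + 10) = y + 1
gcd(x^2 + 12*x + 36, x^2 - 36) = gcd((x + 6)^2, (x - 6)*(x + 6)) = x + 6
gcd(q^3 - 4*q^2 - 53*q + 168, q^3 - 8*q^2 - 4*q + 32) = q - 8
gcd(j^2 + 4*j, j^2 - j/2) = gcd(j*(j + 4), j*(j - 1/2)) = j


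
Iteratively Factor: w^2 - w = (w)*(w - 1)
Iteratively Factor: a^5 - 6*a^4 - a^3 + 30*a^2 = (a - 5)*(a^4 - a^3 - 6*a^2) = (a - 5)*(a - 3)*(a^3 + 2*a^2) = a*(a - 5)*(a - 3)*(a^2 + 2*a) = a^2*(a - 5)*(a - 3)*(a + 2)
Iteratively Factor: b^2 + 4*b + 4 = (b + 2)*(b + 2)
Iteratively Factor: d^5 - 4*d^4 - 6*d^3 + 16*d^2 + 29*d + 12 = (d + 1)*(d^4 - 5*d^3 - d^2 + 17*d + 12) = (d + 1)^2*(d^3 - 6*d^2 + 5*d + 12) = (d - 4)*(d + 1)^2*(d^2 - 2*d - 3) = (d - 4)*(d + 1)^3*(d - 3)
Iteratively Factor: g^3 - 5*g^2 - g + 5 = (g - 1)*(g^2 - 4*g - 5) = (g - 5)*(g - 1)*(g + 1)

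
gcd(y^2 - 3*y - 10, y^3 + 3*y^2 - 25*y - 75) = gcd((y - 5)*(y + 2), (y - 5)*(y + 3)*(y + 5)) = y - 5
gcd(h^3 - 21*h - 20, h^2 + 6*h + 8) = h + 4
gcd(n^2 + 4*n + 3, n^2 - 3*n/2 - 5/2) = n + 1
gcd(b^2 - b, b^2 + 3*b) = b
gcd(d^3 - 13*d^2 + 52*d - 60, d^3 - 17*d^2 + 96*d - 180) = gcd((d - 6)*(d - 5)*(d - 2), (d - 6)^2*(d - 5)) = d^2 - 11*d + 30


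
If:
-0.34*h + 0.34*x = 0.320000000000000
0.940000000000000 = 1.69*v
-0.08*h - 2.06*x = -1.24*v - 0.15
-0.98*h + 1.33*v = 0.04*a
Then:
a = 31.08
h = -0.51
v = 0.56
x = 0.43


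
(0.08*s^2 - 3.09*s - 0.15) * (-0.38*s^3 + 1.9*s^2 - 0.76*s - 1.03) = -0.0304*s^5 + 1.3262*s^4 - 5.8748*s^3 + 1.981*s^2 + 3.2967*s + 0.1545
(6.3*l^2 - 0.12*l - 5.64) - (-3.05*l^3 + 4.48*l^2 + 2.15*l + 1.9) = 3.05*l^3 + 1.82*l^2 - 2.27*l - 7.54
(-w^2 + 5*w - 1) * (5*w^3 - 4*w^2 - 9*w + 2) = -5*w^5 + 29*w^4 - 16*w^3 - 43*w^2 + 19*w - 2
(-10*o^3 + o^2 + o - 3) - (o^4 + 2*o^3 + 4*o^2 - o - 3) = -o^4 - 12*o^3 - 3*o^2 + 2*o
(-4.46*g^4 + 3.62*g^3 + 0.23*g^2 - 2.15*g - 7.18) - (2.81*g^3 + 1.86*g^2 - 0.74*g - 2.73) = -4.46*g^4 + 0.81*g^3 - 1.63*g^2 - 1.41*g - 4.45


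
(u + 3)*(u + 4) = u^2 + 7*u + 12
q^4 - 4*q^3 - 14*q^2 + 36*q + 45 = (q - 5)*(q - 3)*(q + 1)*(q + 3)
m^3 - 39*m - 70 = (m - 7)*(m + 2)*(m + 5)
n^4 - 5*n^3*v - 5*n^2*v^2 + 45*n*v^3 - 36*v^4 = (n - 4*v)*(n - 3*v)*(n - v)*(n + 3*v)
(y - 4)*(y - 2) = y^2 - 6*y + 8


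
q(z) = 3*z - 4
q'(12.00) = 3.00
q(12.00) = 32.00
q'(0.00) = 3.00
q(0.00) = -4.00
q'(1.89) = 3.00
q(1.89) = 1.67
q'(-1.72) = 3.00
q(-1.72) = -9.16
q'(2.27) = 3.00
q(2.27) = 2.81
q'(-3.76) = 3.00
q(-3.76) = -15.28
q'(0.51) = 3.00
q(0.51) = -2.47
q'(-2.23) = 3.00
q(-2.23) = -10.69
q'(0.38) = 3.00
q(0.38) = -2.86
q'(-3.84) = 3.00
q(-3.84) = -15.52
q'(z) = 3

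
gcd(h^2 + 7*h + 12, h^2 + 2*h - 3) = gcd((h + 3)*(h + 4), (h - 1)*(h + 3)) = h + 3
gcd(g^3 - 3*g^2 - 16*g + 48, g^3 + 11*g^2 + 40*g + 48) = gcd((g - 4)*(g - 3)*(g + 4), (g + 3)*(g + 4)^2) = g + 4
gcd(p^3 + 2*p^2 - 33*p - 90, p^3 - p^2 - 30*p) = p^2 - p - 30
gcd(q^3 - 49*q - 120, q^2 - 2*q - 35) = q + 5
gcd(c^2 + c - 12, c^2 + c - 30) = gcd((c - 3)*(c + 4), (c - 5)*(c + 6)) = 1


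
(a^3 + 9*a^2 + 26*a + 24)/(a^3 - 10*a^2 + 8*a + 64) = (a^2 + 7*a + 12)/(a^2 - 12*a + 32)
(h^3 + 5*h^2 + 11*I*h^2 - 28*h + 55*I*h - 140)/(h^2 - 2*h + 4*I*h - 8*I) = (h^2 + h*(5 + 7*I) + 35*I)/(h - 2)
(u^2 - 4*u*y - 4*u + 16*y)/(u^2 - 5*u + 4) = (u - 4*y)/(u - 1)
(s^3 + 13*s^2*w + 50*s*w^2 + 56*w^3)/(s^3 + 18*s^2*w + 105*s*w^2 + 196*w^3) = (s + 2*w)/(s + 7*w)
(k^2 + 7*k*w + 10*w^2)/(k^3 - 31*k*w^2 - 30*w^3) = (-k - 2*w)/(-k^2 + 5*k*w + 6*w^2)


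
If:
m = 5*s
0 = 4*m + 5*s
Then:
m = 0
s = 0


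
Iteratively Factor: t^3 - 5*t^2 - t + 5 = (t - 1)*(t^2 - 4*t - 5) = (t - 1)*(t + 1)*(t - 5)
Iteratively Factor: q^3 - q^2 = (q - 1)*(q^2) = q*(q - 1)*(q)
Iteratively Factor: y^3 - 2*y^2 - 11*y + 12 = (y + 3)*(y^2 - 5*y + 4) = (y - 4)*(y + 3)*(y - 1)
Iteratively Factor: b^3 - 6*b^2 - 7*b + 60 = (b - 5)*(b^2 - b - 12) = (b - 5)*(b + 3)*(b - 4)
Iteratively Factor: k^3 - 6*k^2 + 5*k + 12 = (k - 3)*(k^2 - 3*k - 4) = (k - 3)*(k + 1)*(k - 4)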